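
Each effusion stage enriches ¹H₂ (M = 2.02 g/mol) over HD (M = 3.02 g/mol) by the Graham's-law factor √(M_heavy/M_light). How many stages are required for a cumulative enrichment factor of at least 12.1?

13

With α = √(3.02/2.02) per stage, ln α = ½ ln(1.49505) = 0.2011.
Need α^N ≥ 12.1 ⇒ N ≥ ln(12.1) / ln α = 2.493 / 0.2011 = 12.40.
So at least 13 stages are needed.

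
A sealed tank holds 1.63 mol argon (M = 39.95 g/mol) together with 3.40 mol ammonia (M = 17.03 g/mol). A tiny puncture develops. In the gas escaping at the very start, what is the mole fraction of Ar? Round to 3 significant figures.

0.238

Rate_i ∝ x_i/√M_i (Graham's law weighted by mole fraction), so the effusate composition follows n_i/√M_i.
So x_Ar in the escaping gas = (n_Ar/√M_Ar) / Σ(n_i/√M_i)
= (1.63/√39.95) / (1.63/√39.95 + 3.40/√17.03) = 0.2579/(0.2579 + 0.8239) = 0.238.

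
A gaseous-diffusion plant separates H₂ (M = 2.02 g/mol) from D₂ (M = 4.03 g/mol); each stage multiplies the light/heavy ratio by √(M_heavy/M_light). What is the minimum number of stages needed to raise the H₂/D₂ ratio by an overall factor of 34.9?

With α = √(4.03/2.02) per stage, ln α = ½ ln(1.99505) = 0.3453.
Need α^N ≥ 34.9 ⇒ N ≥ ln(34.9) / ln α = 3.552 / 0.3453 = 10.29.
So at least 11 stages are needed.

11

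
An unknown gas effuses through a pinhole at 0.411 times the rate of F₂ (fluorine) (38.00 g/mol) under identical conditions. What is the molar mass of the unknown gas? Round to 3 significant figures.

225 g/mol

From Graham's law, rate_X/rate_F₂ = √(M_F₂/M_X).
0.411 = √(38.00/M_X)
M_X = 38.00 / 0.411² = 38.00 / 0.1689 = 225 g/mol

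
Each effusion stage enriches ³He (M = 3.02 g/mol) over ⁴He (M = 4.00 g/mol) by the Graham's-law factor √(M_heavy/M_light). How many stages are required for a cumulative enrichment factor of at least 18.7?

21

With α = √(4.00/3.02) per stage, ln α = ½ ln(1.32450) = 0.1405.
Need α^N ≥ 18.7 ⇒ N ≥ ln(18.7) / ln α = 2.929 / 0.1405 = 20.84.
Minimum whole number of stages: N = 21.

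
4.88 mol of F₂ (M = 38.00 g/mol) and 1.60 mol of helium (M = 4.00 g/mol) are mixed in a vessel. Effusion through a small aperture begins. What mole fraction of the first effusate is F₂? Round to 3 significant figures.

0.497

Each component's effusion rate ∝ (its partial pressure)·(1/√M) ∝ n_i/√M_i.
So x_F₂ in the escaping gas = (n_F₂/√M_F₂) / Σ(n_i/√M_i)
= (4.88/√38.00) / (4.88/√38.00 + 1.60/√4.00) = 0.7916/(0.7916 + 0.8000) = 0.497.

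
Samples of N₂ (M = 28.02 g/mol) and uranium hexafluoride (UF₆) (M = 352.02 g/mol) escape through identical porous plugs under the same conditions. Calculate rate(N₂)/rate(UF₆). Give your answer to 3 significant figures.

By Graham's law, rate_N₂/rate_UF₆ = √(M_UF₆/M_N₂) = √(352.02/28.02) = √12.56 = 3.54.

3.54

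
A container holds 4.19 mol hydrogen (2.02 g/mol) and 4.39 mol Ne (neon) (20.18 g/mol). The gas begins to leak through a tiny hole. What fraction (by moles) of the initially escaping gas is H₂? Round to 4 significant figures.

The effusion rate of species i is ∝ p_i/√M_i ∝ n_i/√M_i.
Mole fraction of H₂ in the effusate = (n_H₂/√M_H₂) / (n_H₂/√M_H₂ + n_Ne/√M_Ne)
= (4.19/√2.02) / (4.19/√2.02 + 4.39/√20.18) = 2.948/(2.948 + 0.9772) = 0.7510.

0.7510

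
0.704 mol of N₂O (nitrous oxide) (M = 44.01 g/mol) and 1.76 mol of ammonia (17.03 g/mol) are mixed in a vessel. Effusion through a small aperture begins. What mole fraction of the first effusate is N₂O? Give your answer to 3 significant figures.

0.199

Each component's effusion rate ∝ (its partial pressure)·(1/√M) ∝ n_i/√M_i.
Mole fraction of N₂O in the effusate = (n_N₂O/√M_N₂O) / (n_N₂O/√M_N₂O + n_NH₃/√M_NH₃)
= (0.704/√44.01) / (0.704/√44.01 + 1.76/√17.03) = 0.1061/(0.1061 + 0.4265) = 0.199.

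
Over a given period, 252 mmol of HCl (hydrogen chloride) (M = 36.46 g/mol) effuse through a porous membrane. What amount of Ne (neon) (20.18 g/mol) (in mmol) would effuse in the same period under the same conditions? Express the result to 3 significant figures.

339 mmol

By Graham's law, rate_Ne/rate_HCl = √(M_HCl/M_Ne) = √(36.46/20.18) = √1.807 = 1.344.
So the amount for Ne is 252 × 1.344 = 339 mmol.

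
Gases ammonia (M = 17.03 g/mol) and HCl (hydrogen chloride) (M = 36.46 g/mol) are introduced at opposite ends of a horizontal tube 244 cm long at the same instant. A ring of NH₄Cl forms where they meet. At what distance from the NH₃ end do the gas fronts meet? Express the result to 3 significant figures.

145 cm

The fronts meet when d_NH₃ + d_HCl = L with d_NH₃/d_HCl = √(M_HCl/M_NH₃) (Graham's law). Here √(M_HCl/M_NH₃) = √(36.46/17.03) = 1.463.
With d_NH₃ + d_HCl = 244 cm, d_HCl = 244/(1 + 1.463) = 99.06 cm.
d_NH₃ = 244 − 99.06 = 145 cm.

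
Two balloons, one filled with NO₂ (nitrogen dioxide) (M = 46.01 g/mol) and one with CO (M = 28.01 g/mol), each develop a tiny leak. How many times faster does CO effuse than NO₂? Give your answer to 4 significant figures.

Graham's law gives rate_CO/rate_NO₂ = √(M_NO₂/M_CO) = √(46.01/28.01) = √1.643 = 1.282.

1.282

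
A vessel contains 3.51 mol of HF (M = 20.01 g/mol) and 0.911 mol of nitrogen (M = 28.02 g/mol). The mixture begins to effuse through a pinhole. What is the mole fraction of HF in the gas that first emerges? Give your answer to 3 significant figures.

Rate_i ∝ x_i/√M_i (Graham's law weighted by mole fraction), so the effusate composition follows n_i/√M_i.
So x_HF in the escaping gas = (n_HF/√M_HF) / Σ(n_i/√M_i)
= (3.51/√20.01) / (3.51/√20.01 + 0.911/√28.02) = 0.7847/(0.7847 + 0.1721) = 0.820.

0.820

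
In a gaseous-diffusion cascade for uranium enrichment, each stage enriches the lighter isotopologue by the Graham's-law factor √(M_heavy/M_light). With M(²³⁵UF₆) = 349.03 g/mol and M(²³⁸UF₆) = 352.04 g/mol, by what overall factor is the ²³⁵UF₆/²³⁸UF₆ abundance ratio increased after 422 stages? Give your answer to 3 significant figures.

After 422 stages the ratio has grown by (√(352.04/349.03))^422 = (352.04/349.03)^(422/2).
= 1.00862^211 = 6.12.

6.12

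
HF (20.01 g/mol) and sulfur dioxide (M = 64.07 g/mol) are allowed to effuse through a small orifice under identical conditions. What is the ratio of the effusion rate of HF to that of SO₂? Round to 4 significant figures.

From Graham's law, rate_HF/rate_SO₂ = √(M_SO₂/M_HF) = √(64.07/20.01) = √3.202 = 1.789.

1.789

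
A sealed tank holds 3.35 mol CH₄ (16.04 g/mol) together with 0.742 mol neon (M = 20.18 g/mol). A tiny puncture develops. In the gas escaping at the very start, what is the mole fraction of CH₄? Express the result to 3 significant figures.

Effusion rate of each component ∝ n_i/√M_i (partial pressure × 1/√M).
So x_CH₄ in the escaping gas = (n_CH₄/√M_CH₄) / Σ(n_i/√M_i)
= (3.35/√16.04) / (3.35/√16.04 + 0.742/√20.18) = 0.8365/(0.8365 + 0.1652) = 0.835.

0.835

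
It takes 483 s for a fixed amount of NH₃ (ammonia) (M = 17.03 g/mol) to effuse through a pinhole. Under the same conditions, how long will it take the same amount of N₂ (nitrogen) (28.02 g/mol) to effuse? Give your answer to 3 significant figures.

620 s

Graham's law gives t_N₂/t_NH₃ = √(M_N₂/M_NH₃) = √(28.02/17.03) = √1.645 = 1.283.
So the time for N₂ is 483 × 1.283 = 620 s.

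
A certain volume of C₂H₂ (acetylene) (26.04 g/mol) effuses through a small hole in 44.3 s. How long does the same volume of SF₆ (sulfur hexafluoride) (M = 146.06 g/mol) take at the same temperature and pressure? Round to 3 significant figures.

105 s

Graham's law gives t_SF₆/t_C₂H₂ = √(M_SF₆/M_C₂H₂) = √(146.06/26.04) = √5.609 = 2.368.
So the time for SF₆ is 44.3 × 2.368 = 105 s.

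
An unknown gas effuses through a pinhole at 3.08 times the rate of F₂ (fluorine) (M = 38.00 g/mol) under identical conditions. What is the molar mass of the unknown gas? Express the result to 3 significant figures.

Graham's law gives rate_X/rate_F₂ = √(M_F₂/M_X).
3.08 = √(38.00/M_X)
M_X = 38.00 / 3.08² = 38.00 / 9.486 = 4.01 g/mol

4.01 g/mol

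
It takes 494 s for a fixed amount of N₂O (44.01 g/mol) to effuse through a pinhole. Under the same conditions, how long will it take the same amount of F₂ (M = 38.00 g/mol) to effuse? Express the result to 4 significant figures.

459.0 s

Since effusion rate ∝ 1/√M, t_F₂/t_N₂O = √(M_F₂/M_N₂O) = √(38.00/44.01) = √0.8634 = 0.9292.
So the time for F₂ is 494 × 0.9292 = 459.0 s.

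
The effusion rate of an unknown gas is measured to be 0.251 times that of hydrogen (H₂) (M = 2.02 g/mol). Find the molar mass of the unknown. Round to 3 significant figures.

32.1 g/mol

By Graham's law, rate_X/rate_H₂ = √(M_H₂/M_X).
0.251 = √(2.02/M_X)
M_X = 2.02 / 0.251² = 2.02 / 0.06300 = 32.1 g/mol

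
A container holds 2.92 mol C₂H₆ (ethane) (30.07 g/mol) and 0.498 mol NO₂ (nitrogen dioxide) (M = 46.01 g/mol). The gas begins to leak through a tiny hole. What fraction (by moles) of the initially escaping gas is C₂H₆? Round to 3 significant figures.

0.879

Each component's effusion rate ∝ (its partial pressure)·(1/√M) ∝ n_i/√M_i.
So x_C₂H₆ in the escaping gas = (n_C₂H₆/√M_C₂H₆) / Σ(n_i/√M_i)
= (2.92/√30.07) / (2.92/√30.07 + 0.498/√46.01) = 0.5325/(0.5325 + 0.07342) = 0.879.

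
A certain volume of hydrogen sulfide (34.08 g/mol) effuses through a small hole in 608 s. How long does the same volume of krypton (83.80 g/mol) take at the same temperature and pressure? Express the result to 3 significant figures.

953 s

By Graham's law, t_Kr/t_H₂S = √(M_Kr/M_H₂S) = √(83.80/34.08) = √2.459 = 1.568.
So the time for Kr is 608 × 1.568 = 953 s.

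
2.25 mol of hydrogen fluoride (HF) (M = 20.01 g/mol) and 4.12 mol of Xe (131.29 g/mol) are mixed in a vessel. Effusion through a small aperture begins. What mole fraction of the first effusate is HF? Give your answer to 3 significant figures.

Effusion rate of each component ∝ n_i/√M_i (partial pressure × 1/√M).
x_HF(eff) = (n_HF/√M_HF) / (n_HF/√M_HF + n_Xe/√M_Xe)
= (2.25/√20.01) / (2.25/√20.01 + 4.12/√131.29) = 0.5030/(0.5030 + 0.3596) = 0.583.

0.583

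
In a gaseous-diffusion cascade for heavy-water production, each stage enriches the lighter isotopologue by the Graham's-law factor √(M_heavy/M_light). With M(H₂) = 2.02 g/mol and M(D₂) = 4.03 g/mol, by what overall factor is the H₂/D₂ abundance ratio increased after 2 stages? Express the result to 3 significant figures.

2.00

The single-stage factor is √(M_heavy/M_light), so 2 stages give [√(4.03/2.02)]^2 = (4.03/2.02)^(2/2).
= 1.99505^1 = 2.00.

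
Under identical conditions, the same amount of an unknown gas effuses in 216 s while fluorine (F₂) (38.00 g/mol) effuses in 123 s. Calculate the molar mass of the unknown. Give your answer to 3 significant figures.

By Graham's law, t_X/t_F₂ = √(M_X/M_F₂).
216/123 = 1.756 = √(M_X/38.00)
M_X = 38.00 × 1.756² = 38.00 × 3.084 = 117 g/mol

117 g/mol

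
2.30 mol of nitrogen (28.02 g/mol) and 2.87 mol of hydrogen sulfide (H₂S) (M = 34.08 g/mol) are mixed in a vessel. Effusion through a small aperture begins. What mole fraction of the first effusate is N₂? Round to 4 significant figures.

0.4692

Effusion rate of each component ∝ n_i/√M_i (partial pressure × 1/√M).
x_N₂(eff) = (n_N₂/√M_N₂) / (n_N₂/√M_N₂ + n_H₂S/√M_H₂S)
= (2.30/√28.02) / (2.30/√28.02 + 2.87/√34.08) = 0.4345/(0.4345 + 0.4916) = 0.4692.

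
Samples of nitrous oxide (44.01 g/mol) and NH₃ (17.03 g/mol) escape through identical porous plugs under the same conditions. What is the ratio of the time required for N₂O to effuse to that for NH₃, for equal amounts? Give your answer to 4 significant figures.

Using Graham's law: t_N₂O/t_NH₃ = √(M_N₂O/M_NH₃) = √(44.01/17.03) = √2.584 = 1.608.

1.608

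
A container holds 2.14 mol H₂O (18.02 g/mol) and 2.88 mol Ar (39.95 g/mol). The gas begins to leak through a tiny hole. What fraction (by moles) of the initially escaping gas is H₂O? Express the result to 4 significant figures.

0.5253

The effusion rate of species i is ∝ p_i/√M_i ∝ n_i/√M_i.
x_H₂O(eff) = (n_H₂O/√M_H₂O) / (n_H₂O/√M_H₂O + n_Ar/√M_Ar)
= (2.14/√18.02) / (2.14/√18.02 + 2.88/√39.95) = 0.5041/(0.5041 + 0.4557) = 0.5253.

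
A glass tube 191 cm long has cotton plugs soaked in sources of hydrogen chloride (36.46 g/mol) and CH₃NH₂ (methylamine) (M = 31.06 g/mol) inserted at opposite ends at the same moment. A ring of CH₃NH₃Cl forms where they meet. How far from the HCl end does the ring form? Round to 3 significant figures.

91.7 cm

Distances travelled in equal time are proportional to diffusion rates, so d_HCl/d_CH₃NH₂ = √(M_CH₃NH₂/M_HCl) = √(31.06/36.46) = 0.9230.
With d_HCl + d_CH₃NH₂ = 191 cm, d_CH₃NH₂ = 191/(1 + 0.9230) = 99.32 cm.
d_HCl = 191 − 99.32 = 91.7 cm.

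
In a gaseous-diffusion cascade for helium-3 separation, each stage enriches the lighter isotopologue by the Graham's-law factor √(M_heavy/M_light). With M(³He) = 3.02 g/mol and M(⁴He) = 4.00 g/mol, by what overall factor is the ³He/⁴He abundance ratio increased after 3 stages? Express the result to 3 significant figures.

Overall factor = α^3 with α = √(4.00/3.02), i.e. (4.00/3.02)^(3/2).
= 1.32450^(3/2) = 1.52.

1.52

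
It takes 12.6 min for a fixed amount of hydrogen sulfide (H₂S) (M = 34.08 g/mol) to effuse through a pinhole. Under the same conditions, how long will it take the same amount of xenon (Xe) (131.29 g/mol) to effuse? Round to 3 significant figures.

By Graham's law, t_Xe/t_H₂S = √(M_Xe/M_H₂S) = √(131.29/34.08) = √3.852 = 1.963.
So the time for Xe is 12.6 × 1.963 = 24.7 min.

24.7 min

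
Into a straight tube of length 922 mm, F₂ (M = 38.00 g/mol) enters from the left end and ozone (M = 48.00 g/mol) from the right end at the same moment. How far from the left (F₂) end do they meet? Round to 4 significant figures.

487.9 mm

The fronts meet when d_F₂ + d_O₃ = L with d_F₂/d_O₃ = √(M_O₃/M_F₂) (Graham's law). Here √(M_O₃/M_F₂) = √(48.00/38.00) = 1.124.
With d_F₂ + d_O₃ = 922 mm, d_O₃ = 922/(1 + 1.124) = 434.1 mm.
d_F₂ = 922 − 434.1 = 487.9 mm.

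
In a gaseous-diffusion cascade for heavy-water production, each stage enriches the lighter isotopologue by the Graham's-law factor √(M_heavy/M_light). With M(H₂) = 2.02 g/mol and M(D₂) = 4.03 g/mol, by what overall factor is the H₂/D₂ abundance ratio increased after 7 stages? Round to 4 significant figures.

The single-stage factor is √(M_heavy/M_light), so 7 stages give [√(4.03/2.02)]^7 = (4.03/2.02)^(7/2).
= 1.99505^(7/2) = 11.22.

11.22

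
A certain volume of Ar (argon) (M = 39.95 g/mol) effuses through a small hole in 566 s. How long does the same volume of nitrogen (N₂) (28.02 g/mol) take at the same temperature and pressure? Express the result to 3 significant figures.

474 s

From Graham's law, t_N₂/t_Ar = √(M_N₂/M_Ar) = √(28.02/39.95) = √0.7014 = 0.8375.
So the time for N₂ is 566 × 0.8375 = 474 s.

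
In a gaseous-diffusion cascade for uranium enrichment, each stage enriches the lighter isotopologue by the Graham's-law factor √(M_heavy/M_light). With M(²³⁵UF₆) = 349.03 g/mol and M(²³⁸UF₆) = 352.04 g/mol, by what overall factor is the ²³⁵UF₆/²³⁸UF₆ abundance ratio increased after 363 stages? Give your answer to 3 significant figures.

4.75

Each stage multiplies the ratio by α = √(352.04/349.03), so after 363 stages the overall factor is α^363 = (352.04/349.03)^(363/2).
= 1.00862^(363/2) = 4.75.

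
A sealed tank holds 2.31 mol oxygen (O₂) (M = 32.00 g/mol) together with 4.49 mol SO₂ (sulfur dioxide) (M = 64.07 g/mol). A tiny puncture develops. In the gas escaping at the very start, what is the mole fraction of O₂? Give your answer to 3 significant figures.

Effusion rate of each component ∝ n_i/√M_i (partial pressure × 1/√M).
So x_O₂ in the escaping gas = (n_O₂/√M_O₂) / Σ(n_i/√M_i)
= (2.31/√32.00) / (2.31/√32.00 + 4.49/√64.07) = 0.4084/(0.4084 + 0.5609) = 0.421.

0.421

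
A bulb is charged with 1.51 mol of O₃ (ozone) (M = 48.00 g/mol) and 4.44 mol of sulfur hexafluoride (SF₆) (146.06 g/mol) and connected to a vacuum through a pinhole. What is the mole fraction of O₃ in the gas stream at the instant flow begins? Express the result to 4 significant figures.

Effusion rate of each component ∝ n_i/√M_i (partial pressure × 1/√M).
x_O₃(eff) = (n_O₃/√M_O₃) / (n_O₃/√M_O₃ + n_SF₆/√M_SF₆)
= (1.51/√48.00) / (1.51/√48.00 + 4.44/√146.06) = 0.2179/(0.2179 + 0.3674) = 0.3724.

0.3724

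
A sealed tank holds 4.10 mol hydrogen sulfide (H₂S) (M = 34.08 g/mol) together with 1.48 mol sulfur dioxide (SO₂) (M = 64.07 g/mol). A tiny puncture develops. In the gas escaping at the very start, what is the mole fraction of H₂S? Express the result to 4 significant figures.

Each component's effusion rate ∝ (its partial pressure)·(1/√M) ∝ n_i/√M_i.
So x_H₂S in the escaping gas = (n_H₂S/√M_H₂S) / Σ(n_i/√M_i)
= (4.10/√34.08) / (4.10/√34.08 + 1.48/√64.07) = 0.7023/(0.7023 + 0.1849) = 0.7916.

0.7916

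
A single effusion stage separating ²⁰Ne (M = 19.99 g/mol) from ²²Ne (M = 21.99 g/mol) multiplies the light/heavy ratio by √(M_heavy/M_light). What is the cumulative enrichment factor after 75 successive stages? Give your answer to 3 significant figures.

Overall factor = α^75 with α = √(21.99/19.99), i.e. (21.99/19.99)^(75/2).
= 1.10005^(75/2) = 35.7.

35.7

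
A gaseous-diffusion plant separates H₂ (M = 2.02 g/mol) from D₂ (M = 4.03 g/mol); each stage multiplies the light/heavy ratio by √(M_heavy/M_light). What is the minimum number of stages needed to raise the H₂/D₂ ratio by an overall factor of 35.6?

11

Single-stage factor α = √(4.03/2.02), so ln α = ½ ln(1.99505) = 0.3453.
Need α^N ≥ 35.6 ⇒ N ≥ ln(35.6) / ln α = 3.572 / 0.3453 = 10.34.
Rounding up, N = 11 stages.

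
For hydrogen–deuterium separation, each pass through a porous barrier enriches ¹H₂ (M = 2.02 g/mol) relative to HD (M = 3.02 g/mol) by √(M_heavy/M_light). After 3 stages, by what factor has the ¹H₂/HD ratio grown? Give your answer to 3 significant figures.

1.83

After 3 stages the ratio has grown by (√(3.02/2.02))^3 = (3.02/2.02)^(3/2).
= 1.49505^(3/2) = 1.83.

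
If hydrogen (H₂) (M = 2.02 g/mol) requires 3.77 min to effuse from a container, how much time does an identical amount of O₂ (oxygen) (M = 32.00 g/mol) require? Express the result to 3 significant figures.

Since effusion rate ∝ 1/√M, t_O₂/t_H₂ = √(M_O₂/M_H₂) = √(32.00/2.02) = √15.84 = 3.980.
So the time for O₂ is 3.77 × 3.980 = 15.0 min.

15.0 min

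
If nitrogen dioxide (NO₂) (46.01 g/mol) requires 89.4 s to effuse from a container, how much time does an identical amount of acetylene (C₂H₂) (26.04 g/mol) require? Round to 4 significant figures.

67.26 s

Using Graham's law: t_C₂H₂/t_NO₂ = √(M_C₂H₂/M_NO₂) = √(26.04/46.01) = √0.5660 = 0.7523.
So the time for C₂H₂ is 89.4 × 0.7523 = 67.26 s.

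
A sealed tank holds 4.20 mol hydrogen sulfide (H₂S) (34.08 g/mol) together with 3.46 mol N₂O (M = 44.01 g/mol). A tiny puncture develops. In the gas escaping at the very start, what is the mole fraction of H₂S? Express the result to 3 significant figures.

The effusion rate of species i is ∝ p_i/√M_i ∝ n_i/√M_i.
So x_H₂S in the escaping gas = (n_H₂S/√M_H₂S) / Σ(n_i/√M_i)
= (4.20/√34.08) / (4.20/√34.08 + 3.46/√44.01) = 0.7194/(0.7194 + 0.5216) = 0.580.

0.580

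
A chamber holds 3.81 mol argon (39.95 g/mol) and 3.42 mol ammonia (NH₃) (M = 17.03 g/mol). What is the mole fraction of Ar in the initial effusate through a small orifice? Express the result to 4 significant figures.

0.4211

The effusion rate of species i is ∝ p_i/√M_i ∝ n_i/√M_i.
Mole fraction of Ar in the effusate = (n_Ar/√M_Ar) / (n_Ar/√M_Ar + n_NH₃/√M_NH₃)
= (3.81/√39.95) / (3.81/√39.95 + 3.42/√17.03) = 0.6028/(0.6028 + 0.8287) = 0.4211.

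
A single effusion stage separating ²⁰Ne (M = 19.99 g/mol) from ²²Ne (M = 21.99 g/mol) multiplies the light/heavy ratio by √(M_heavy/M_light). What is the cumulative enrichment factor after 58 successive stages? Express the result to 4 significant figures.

Overall factor = α^58 with α = √(21.99/19.99), i.e. (21.99/19.99)^(58/2).
= 1.10005^29 = 15.88.

15.88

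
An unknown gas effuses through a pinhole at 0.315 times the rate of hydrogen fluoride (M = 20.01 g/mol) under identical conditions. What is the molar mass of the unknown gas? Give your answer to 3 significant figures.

From Graham's law, rate_X/rate_HF = √(M_HF/M_X).
0.315 = √(20.01/M_X)
M_X = 20.01 / 0.315² = 20.01 / 0.09923 = 202 g/mol

202 g/mol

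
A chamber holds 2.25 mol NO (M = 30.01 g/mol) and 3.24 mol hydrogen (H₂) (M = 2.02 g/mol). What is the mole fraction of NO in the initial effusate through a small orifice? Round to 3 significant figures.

0.153

Each component's effusion rate ∝ (its partial pressure)·(1/√M) ∝ n_i/√M_i.
So x_NO in the escaping gas = (n_NO/√M_NO) / Σ(n_i/√M_i)
= (2.25/√30.01) / (2.25/√30.01 + 3.24/√2.02) = 0.4107/(0.4107 + 2.280) = 0.153.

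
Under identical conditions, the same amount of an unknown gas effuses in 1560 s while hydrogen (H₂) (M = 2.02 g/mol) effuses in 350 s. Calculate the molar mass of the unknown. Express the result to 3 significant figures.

Since effusion rate ∝ 1/√M, t_X/t_H₂ = √(M_X/M_H₂).
1560/350 = 4.457 = √(M_X/2.02)
M_X = 2.02 × 4.457² = 2.02 × 19.87 = 40.1 g/mol

40.1 g/mol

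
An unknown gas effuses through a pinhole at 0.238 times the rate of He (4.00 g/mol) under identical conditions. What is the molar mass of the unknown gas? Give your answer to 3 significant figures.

Graham's law gives rate_X/rate_He = √(M_He/M_X).
0.238 = √(4.00/M_X)
M_X = 4.00 / 0.238² = 4.00 / 0.05664 = 70.6 g/mol

70.6 g/mol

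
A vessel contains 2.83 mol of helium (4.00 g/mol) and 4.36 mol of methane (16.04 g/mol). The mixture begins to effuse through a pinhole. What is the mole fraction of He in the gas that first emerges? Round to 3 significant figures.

0.565

Rate_i ∝ x_i/√M_i (Graham's law weighted by mole fraction), so the effusate composition follows n_i/√M_i.
Mole fraction of He in the effusate = (n_He/√M_He) / (n_He/√M_He + n_CH₄/√M_CH₄)
= (2.83/√4.00) / (2.83/√4.00 + 4.36/√16.04) = 1.415/(1.415 + 1.089) = 0.565.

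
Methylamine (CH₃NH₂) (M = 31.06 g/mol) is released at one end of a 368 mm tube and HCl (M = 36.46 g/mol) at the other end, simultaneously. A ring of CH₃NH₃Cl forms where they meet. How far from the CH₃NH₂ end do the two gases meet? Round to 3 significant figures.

Graham's law gives d_CH₃NH₂/d_HCl = rate_CH₃NH₂/rate_HCl = √(M_HCl/M_CH₃NH₂) = √(36.46/31.06) = 1.083.
With d_CH₃NH₂ + d_HCl = 368 mm, d_HCl = 368/(1 + 1.083) = 176.6 mm.
d_CH₃NH₂ = 368 − 176.6 = 191 mm.

191 mm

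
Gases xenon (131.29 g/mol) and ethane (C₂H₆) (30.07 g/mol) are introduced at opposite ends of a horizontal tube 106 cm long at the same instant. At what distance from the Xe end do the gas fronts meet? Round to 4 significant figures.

34.31 cm

Graham's law gives d_Xe/d_C₂H₆ = rate_Xe/rate_C₂H₆ = √(M_C₂H₆/M_Xe) = √(30.07/131.29) = 0.4786.
With d_Xe + d_C₂H₆ = 106 cm, d_C₂H₆ = 106/(1 + 0.4786) = 71.69 cm.
d_Xe = 106 − 71.69 = 34.31 cm.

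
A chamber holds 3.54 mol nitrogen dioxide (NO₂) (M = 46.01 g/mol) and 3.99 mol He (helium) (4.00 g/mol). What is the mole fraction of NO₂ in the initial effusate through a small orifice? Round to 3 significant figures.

0.207

Effusion rate of each component ∝ n_i/√M_i (partial pressure × 1/√M).
So x_NO₂ in the escaping gas = (n_NO₂/√M_NO₂) / Σ(n_i/√M_i)
= (3.54/√46.01) / (3.54/√46.01 + 3.99/√4.00) = 0.5219/(0.5219 + 1.995) = 0.207.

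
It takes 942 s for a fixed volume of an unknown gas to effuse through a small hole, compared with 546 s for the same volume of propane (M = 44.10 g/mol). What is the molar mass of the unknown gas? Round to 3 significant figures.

131 g/mol

Using Graham's law: t_X/t_C₃H₈ = √(M_X/M_C₃H₈).
942/546 = 1.725 = √(M_X/44.10)
M_X = 44.10 × 1.725² = 44.10 × 2.977 = 131 g/mol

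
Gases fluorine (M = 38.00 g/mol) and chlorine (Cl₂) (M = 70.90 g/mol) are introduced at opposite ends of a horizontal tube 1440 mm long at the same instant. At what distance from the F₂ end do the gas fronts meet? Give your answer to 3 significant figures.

831 mm

In equal time, each gas travels a distance ∝ its rate ∝ 1/√M, so d_F₂/d_Cl₂ = √(M_Cl₂/M_F₂) = √(70.90/38.00) = 1.366.
With d_F₂ + d_Cl₂ = 1440 mm, d_Cl₂ = 1440/(1 + 1.366) = 608.6 mm.
d_F₂ = 1440 − 608.6 = 831 mm.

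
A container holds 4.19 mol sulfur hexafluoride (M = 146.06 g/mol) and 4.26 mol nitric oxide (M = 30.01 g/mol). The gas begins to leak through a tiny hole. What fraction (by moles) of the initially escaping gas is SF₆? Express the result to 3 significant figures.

The effusion rate of species i is ∝ p_i/√M_i ∝ n_i/√M_i.
x_SF₆(eff) = (n_SF₆/√M_SF₆) / (n_SF₆/√M_SF₆ + n_NO/√M_NO)
= (4.19/√146.06) / (4.19/√146.06 + 4.26/√30.01) = 0.3467/(0.3467 + 0.7776) = 0.308.

0.308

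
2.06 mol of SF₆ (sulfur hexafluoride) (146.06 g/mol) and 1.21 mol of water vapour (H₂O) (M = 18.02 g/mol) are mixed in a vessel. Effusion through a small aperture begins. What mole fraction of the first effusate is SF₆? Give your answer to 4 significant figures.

0.3742

Rate_i ∝ x_i/√M_i (Graham's law weighted by mole fraction), so the effusate composition follows n_i/√M_i.
x_SF₆(eff) = (n_SF₆/√M_SF₆) / (n_SF₆/√M_SF₆ + n_H₂O/√M_H₂O)
= (2.06/√146.06) / (2.06/√146.06 + 1.21/√18.02) = 0.1705/(0.1705 + 0.2850) = 0.3742.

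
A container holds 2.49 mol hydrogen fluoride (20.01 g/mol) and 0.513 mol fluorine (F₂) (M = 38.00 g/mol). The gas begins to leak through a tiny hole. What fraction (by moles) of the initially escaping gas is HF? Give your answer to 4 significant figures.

0.8699

Rate_i ∝ x_i/√M_i (Graham's law weighted by mole fraction), so the effusate composition follows n_i/√M_i.
Mole fraction of HF in the effusate = (n_HF/√M_HF) / (n_HF/√M_HF + n_F₂/√M_F₂)
= (2.49/√20.01) / (2.49/√20.01 + 0.513/√38.00) = 0.5566/(0.5566 + 0.08322) = 0.8699.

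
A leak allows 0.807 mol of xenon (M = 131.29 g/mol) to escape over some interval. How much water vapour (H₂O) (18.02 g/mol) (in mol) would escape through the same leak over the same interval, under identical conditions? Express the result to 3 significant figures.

Since effusion rate ∝ 1/√M, rate_H₂O/rate_Xe = √(M_Xe/M_H₂O) = √(131.29/18.02) = √7.286 = 2.699.
So the amount for H₂O is 0.807 × 2.699 = 2.18 mol.

2.18 mol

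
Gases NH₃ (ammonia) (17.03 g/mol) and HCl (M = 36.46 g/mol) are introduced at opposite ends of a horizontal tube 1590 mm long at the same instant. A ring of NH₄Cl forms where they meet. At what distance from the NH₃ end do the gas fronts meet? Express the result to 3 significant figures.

944 mm

Graham's law gives d_NH₃/d_HCl = rate_NH₃/rate_HCl = √(M_HCl/M_NH₃) = √(36.46/17.03) = 1.463.
With d_NH₃ + d_HCl = 1590 mm, d_HCl = 1590/(1 + 1.463) = 645.5 mm.
d_NH₃ = 1590 − 645.5 = 944 mm.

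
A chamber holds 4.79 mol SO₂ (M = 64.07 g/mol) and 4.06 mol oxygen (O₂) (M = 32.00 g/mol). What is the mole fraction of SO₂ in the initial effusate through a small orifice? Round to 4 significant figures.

Rate_i ∝ x_i/√M_i (Graham's law weighted by mole fraction), so the effusate composition follows n_i/√M_i.
x_SO₂(eff) = (n_SO₂/√M_SO₂) / (n_SO₂/√M_SO₂ + n_O₂/√M_O₂)
= (4.79/√64.07) / (4.79/√64.07 + 4.06/√32.00) = 0.5984/(0.5984 + 0.7177) = 0.4547.

0.4547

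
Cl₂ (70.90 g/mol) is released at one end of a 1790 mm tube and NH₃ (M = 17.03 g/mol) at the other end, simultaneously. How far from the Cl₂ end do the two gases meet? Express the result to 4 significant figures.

588.7 mm

In equal time, each gas travels a distance ∝ its rate ∝ 1/√M, so d_Cl₂/d_NH₃ = √(M_NH₃/M_Cl₂) = √(17.03/70.90) = 0.4901.
With d_Cl₂ + d_NH₃ = 1790 mm, d_NH₃ = 1790/(1 + 0.4901) = 1201 mm.
d_Cl₂ = 1790 − 1201 = 588.7 mm.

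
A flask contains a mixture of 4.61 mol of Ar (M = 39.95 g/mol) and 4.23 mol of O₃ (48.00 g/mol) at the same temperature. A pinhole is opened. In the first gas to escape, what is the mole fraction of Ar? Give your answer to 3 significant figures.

The effusion rate of species i is ∝ p_i/√M_i ∝ n_i/√M_i.
Mole fraction of Ar in the effusate = (n_Ar/√M_Ar) / (n_Ar/√M_Ar + n_O₃/√M_O₃)
= (4.61/√39.95) / (4.61/√39.95 + 4.23/√48.00) = 0.7294/(0.7294 + 0.6105) = 0.544.

0.544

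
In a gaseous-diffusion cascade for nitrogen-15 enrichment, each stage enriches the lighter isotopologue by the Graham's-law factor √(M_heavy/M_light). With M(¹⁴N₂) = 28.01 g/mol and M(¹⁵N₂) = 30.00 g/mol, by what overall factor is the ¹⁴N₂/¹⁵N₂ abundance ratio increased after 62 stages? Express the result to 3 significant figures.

The single-stage factor is √(M_heavy/M_light), so 62 stages give [√(30.00/28.01)]^62 = (30.00/28.01)^(62/2).
= 1.07105^31 = 8.40.

8.40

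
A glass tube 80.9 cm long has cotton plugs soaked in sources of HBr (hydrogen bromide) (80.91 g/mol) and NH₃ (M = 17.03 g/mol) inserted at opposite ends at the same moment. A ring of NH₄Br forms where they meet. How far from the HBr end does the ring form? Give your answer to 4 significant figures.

In equal time, each gas travels a distance ∝ its rate ∝ 1/√M, so d_HBr/d_NH₃ = √(M_NH₃/M_HBr) = √(17.03/80.91) = 0.4588.
With d_HBr + d_NH₃ = 80.9 cm, d_NH₃ = 80.9/(1 + 0.4588) = 55.46 cm.
d_HBr = 80.9 − 55.46 = 25.44 cm.

25.44 cm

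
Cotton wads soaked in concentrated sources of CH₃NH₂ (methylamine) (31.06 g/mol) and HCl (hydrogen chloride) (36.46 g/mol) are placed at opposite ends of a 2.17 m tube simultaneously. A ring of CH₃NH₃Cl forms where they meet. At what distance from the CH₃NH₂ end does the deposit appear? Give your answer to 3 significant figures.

1.13 m

The fronts meet when d_CH₃NH₂ + d_HCl = L with d_CH₃NH₂/d_HCl = √(M_HCl/M_CH₃NH₂) (Graham's law). Here √(M_HCl/M_CH₃NH₂) = √(36.46/31.06) = 1.083.
With d_CH₃NH₂ + d_HCl = 2.17 m, d_HCl = 2.17/(1 + 1.083) = 1.042 m.
d_CH₃NH₂ = 2.17 − 1.042 = 1.13 m.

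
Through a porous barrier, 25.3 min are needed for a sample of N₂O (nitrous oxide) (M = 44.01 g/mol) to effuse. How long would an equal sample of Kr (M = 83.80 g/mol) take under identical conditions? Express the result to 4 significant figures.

Using Graham's law: t_Kr/t_N₂O = √(M_Kr/M_N₂O) = √(83.80/44.01) = √1.904 = 1.380.
So the time for Kr is 25.3 × 1.380 = 34.91 min.

34.91 min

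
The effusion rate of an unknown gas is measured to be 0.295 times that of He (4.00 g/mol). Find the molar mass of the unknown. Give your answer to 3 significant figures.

Using Graham's law: rate_X/rate_He = √(M_He/M_X).
0.295 = √(4.00/M_X)
M_X = 4.00 / 0.295² = 4.00 / 0.08702 = 46.0 g/mol

46.0 g/mol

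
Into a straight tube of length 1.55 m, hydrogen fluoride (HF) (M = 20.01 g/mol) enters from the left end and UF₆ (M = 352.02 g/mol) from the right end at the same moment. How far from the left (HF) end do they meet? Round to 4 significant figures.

Graham's law gives d_HF/d_UF₆ = rate_HF/rate_UF₆ = √(M_UF₆/M_HF) = √(352.02/20.01) = 4.194.
With d_HF + d_UF₆ = 1.55 m, d_UF₆ = 1.55/(1 + 4.194) = 0.2984 m.
d_HF = 1.55 − 0.2984 = 1.252 m.

1.252 m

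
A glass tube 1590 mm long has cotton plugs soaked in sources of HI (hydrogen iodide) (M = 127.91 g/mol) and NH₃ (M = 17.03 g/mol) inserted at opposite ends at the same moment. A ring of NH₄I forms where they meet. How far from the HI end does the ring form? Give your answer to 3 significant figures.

The fronts meet when d_HI + d_NH₃ = L with d_HI/d_NH₃ = √(M_NH₃/M_HI) (Graham's law). Here √(M_NH₃/M_HI) = √(17.03/127.91) = 0.3649.
With d_HI + d_NH₃ = 1590 mm, d_NH₃ = 1590/(1 + 0.3649) = 1165 mm.
d_HI = 1590 − 1165 = 425 mm.

425 mm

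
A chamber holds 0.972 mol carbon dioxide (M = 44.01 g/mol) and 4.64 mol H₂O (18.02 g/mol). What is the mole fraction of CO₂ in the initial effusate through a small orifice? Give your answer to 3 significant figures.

Effusion rate of each component ∝ n_i/√M_i (partial pressure × 1/√M).
x_CO₂(eff) = (n_CO₂/√M_CO₂) / (n_CO₂/√M_CO₂ + n_H₂O/√M_H₂O)
= (0.972/√44.01) / (0.972/√44.01 + 4.64/√18.02) = 0.1465/(0.1465 + 1.093) = 0.118.

0.118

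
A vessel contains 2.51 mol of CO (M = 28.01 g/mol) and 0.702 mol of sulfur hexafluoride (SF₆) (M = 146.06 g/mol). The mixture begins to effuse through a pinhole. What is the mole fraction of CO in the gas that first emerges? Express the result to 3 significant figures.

Each component's effusion rate ∝ (its partial pressure)·(1/√M) ∝ n_i/√M_i.
Mole fraction of CO in the effusate = (n_CO/√M_CO) / (n_CO/√M_CO + n_SF₆/√M_SF₆)
= (2.51/√28.01) / (2.51/√28.01 + 0.702/√146.06) = 0.4743/(0.4743 + 0.05809) = 0.891.

0.891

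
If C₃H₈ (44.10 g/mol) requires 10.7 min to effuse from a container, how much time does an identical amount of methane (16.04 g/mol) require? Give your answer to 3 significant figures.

6.45 min

Using Graham's law: t_CH₄/t_C₃H₈ = √(M_CH₄/M_C₃H₈) = √(16.04/44.10) = √0.3637 = 0.6031.
So the time for CH₄ is 10.7 × 0.6031 = 6.45 min.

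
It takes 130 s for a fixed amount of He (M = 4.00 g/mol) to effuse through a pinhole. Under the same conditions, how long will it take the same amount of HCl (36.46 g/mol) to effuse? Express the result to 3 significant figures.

392 s

By Graham's law, t_HCl/t_He = √(M_HCl/M_He) = √(36.46/4.00) = √9.115 = 3.019.
So the time for HCl is 130 × 3.019 = 392 s.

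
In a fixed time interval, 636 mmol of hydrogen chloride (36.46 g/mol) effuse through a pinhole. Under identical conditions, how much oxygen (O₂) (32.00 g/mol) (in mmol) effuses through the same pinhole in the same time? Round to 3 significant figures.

By Graham's law, rate_O₂/rate_HCl = √(M_HCl/M_O₂) = √(36.46/32.00) = √1.139 = 1.067.
So the amount for O₂ is 636 × 1.067 = 679 mmol.

679 mmol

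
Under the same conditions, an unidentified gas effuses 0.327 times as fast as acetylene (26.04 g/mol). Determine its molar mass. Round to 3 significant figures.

Graham's law gives rate_X/rate_C₂H₂ = √(M_C₂H₂/M_X).
0.327 = √(26.04/M_X)
M_X = 26.04 / 0.327² = 26.04 / 0.1069 = 244 g/mol

244 g/mol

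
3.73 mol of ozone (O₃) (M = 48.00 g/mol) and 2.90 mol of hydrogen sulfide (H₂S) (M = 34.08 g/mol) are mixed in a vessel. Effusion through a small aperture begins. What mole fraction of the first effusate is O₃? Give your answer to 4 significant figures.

0.5201

Rate_i ∝ x_i/√M_i (Graham's law weighted by mole fraction), so the effusate composition follows n_i/√M_i.
Mole fraction of O₃ in the effusate = (n_O₃/√M_O₃) / (n_O₃/√M_O₃ + n_H₂S/√M_H₂S)
= (3.73/√48.00) / (3.73/√48.00 + 2.90/√34.08) = 0.5384/(0.5384 + 0.4968) = 0.5201.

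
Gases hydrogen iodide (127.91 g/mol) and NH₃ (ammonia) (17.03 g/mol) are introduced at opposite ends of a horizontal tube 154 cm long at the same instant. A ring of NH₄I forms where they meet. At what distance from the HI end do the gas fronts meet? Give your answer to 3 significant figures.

In equal time, each gas travels a distance ∝ its rate ∝ 1/√M, so d_HI/d_NH₃ = √(M_NH₃/M_HI) = √(17.03/127.91) = 0.3649.
With d_HI + d_NH₃ = 154 cm, d_NH₃ = 154/(1 + 0.3649) = 112.8 cm.
d_HI = 154 − 112.8 = 41.2 cm.

41.2 cm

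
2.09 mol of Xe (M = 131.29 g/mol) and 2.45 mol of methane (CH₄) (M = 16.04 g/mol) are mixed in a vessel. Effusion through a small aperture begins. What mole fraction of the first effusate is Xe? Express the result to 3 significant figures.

The effusion rate of species i is ∝ p_i/√M_i ∝ n_i/√M_i.
Mole fraction of Xe in the effusate = (n_Xe/√M_Xe) / (n_Xe/√M_Xe + n_CH₄/√M_CH₄)
= (2.09/√131.29) / (2.09/√131.29 + 2.45/√16.04) = 0.1824/(0.1824 + 0.6117) = 0.230.

0.230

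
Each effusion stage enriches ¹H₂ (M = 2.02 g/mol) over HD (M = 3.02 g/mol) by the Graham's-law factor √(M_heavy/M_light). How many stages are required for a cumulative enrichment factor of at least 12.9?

13

Per stage α = (3.02/2.02)^(1/2) = 1.49505^0.5, giving ln α = 0.2011.
Need α^N ≥ 12.9 ⇒ N ≥ ln(12.9) / ln α = 2.557 / 0.2011 = 12.72.
Minimum whole number of stages: N = 13.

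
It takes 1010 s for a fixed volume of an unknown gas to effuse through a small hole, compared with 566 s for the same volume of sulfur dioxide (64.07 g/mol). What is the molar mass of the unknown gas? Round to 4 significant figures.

Graham's law gives t_X/t_SO₂ = √(M_X/M_SO₂).
1010/566 = 1.784 = √(M_X/64.07)
M_X = 64.07 × 1.784² = 64.07 × 3.184 = 204.0 g/mol

204.0 g/mol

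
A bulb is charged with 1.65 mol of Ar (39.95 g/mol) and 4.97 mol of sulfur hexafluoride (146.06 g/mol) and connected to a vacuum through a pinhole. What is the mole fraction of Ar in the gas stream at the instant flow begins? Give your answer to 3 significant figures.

Effusion rate of each component ∝ n_i/√M_i (partial pressure × 1/√M).
x_Ar(eff) = (n_Ar/√M_Ar) / (n_Ar/√M_Ar + n_SF₆/√M_SF₆)
= (1.65/√39.95) / (1.65/√39.95 + 4.97/√146.06) = 0.2611/(0.2611 + 0.4112) = 0.388.

0.388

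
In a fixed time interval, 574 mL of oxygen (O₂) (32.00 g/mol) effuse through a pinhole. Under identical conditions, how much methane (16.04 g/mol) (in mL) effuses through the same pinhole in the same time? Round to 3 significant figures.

Graham's law gives rate_CH₄/rate_O₂ = √(M_O₂/M_CH₄) = √(32.00/16.04) = √1.995 = 1.412.
So the volume for CH₄ is 574 × 1.412 = 811 mL.

811 mL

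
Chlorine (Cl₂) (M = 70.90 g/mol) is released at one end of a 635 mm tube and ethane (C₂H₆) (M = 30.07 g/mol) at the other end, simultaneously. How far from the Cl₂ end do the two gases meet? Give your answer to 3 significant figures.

250 mm

The fronts meet when d_Cl₂ + d_C₂H₆ = L with d_Cl₂/d_C₂H₆ = √(M_C₂H₆/M_Cl₂) (Graham's law). Here √(M_C₂H₆/M_Cl₂) = √(30.07/70.90) = 0.6512.
With d_Cl₂ + d_C₂H₆ = 635 mm, d_C₂H₆ = 635/(1 + 0.6512) = 384.6 mm.
d_Cl₂ = 635 − 384.6 = 250 mm.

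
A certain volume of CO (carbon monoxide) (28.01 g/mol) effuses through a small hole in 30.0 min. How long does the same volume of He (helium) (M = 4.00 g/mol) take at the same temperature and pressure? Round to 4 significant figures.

Graham's law gives t_He/t_CO = √(M_He/M_CO) = √(4.00/28.01) = √0.1428 = 0.3779.
So the time for He is 30.0 × 0.3779 = 11.34 min.

11.34 min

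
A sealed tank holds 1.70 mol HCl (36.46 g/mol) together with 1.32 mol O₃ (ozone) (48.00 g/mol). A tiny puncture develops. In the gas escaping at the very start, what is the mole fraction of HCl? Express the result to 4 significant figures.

Rate_i ∝ x_i/√M_i (Graham's law weighted by mole fraction), so the effusate composition follows n_i/√M_i.
Mole fraction of HCl in the effusate = (n_HCl/√M_HCl) / (n_HCl/√M_HCl + n_O₃/√M_O₃)
= (1.70/√36.46) / (1.70/√36.46 + 1.32/√48.00) = 0.2815/(0.2815 + 0.1905) = 0.5964.

0.5964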